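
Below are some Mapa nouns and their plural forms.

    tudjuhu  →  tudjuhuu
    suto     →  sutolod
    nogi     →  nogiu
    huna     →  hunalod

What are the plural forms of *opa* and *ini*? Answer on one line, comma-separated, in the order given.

opalod, iniu

The alternation tracks the last vowel of the stem — -u when the last vowel of the stem is a high vowel (*tudjuhu*, *nogi*); -lod when the last vowel of the stem is a non-high vowel (*suto*, *huna*).
*opa* — last vowel /a/ (a non-high vowel) → -lod → *opalod*.
*ini*: last vowel = /i/, a high vowel → -u → *iniu*.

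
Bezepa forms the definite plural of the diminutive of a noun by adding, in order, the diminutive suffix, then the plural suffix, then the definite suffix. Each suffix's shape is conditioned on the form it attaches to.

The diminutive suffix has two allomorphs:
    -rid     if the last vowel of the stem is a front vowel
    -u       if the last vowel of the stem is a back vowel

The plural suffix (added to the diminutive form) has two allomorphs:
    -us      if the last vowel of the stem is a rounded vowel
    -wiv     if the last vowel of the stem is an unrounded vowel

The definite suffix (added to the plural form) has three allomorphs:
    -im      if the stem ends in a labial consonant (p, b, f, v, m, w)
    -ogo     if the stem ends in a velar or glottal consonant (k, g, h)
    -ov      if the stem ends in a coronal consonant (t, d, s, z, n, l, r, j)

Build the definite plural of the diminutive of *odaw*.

*odaw* — last vowel /a/ (a back vowel) → -u → *odawu*.
Since the last vowel of the diminutive form *odawu* is /u/ (a rounded vowel), it takes -us, giving *odawuus*.
The final consonant of the plural form *odawuus* is /s/, which is coronal, so the definite suffix is -ov, giving *odawuusov*.

odawuusov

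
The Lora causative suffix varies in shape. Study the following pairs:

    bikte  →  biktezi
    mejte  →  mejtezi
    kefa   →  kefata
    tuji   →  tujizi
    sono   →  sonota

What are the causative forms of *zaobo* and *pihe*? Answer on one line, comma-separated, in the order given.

zaobota, pihezi

The suffix is conditioned by the last vowel: -zi when the last vowel of the stem is a front vowel (*bikte*, *mejte*, *tuji*); -ta when the last vowel of the stem is a back vowel (*kefa*, *sono*).
Since the last vowel of *zaobo* is /o/ (a back vowel), it takes -ta, giving *zaobota*.
*pihe*: last vowel = /e/, a front vowel → -zi → *pihezi*.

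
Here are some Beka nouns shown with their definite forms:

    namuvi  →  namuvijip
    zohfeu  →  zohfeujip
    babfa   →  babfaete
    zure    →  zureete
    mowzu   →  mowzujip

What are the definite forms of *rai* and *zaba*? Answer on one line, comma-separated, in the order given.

The suffix is conditioned by the last vowel: -jip when the last vowel of the stem is a high vowel (*namuvi*, *zohfeu*, *mowzu*); -ete when the last vowel of the stem is a non-high vowel (*babfa*, *zure*).
Since the last vowel of *rai* is /i/ (a high vowel), it takes -jip, giving *raijip*.
*zaba* — last vowel /a/ (a non-high vowel) → -ete → *zabaete*.

raijip, zabaete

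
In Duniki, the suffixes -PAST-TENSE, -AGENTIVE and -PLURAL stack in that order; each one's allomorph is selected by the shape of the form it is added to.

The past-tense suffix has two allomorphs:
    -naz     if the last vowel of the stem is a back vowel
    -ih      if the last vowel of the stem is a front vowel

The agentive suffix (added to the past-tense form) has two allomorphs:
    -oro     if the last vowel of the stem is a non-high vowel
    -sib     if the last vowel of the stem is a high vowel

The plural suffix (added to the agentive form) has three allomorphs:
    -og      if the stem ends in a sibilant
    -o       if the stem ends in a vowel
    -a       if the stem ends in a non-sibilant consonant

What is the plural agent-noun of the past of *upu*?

*upu*: last vowel = /u/, a back vowel → -naz → *upunaz*.
Since the last vowel of the past-tense form *upunaz* is /a/ (a non-high vowel), it takes -oro, giving *upunazoro*.
The final sound of the agentive form *upunazoro* is /o/, which is a vowel, so the plural suffix is -o, giving *upunazoroo*.

upunazoroo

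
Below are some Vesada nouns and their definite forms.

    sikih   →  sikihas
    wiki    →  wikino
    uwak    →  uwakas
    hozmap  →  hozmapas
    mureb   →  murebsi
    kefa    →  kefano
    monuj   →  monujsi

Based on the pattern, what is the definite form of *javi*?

javino

The suffix is conditioned by the final sound: -as when the stem ends in a voiceless consonant (*sikih*, *uwak*, *hozmap*); -si when the stem ends in a voiced consonant (*mureb*, *monuj*); -no when the stem ends in a vowel (*wiki*, *kefa*).
The final sound of *javi* is /i/, which is a vowel, so the suffix is -no, giving *javino*.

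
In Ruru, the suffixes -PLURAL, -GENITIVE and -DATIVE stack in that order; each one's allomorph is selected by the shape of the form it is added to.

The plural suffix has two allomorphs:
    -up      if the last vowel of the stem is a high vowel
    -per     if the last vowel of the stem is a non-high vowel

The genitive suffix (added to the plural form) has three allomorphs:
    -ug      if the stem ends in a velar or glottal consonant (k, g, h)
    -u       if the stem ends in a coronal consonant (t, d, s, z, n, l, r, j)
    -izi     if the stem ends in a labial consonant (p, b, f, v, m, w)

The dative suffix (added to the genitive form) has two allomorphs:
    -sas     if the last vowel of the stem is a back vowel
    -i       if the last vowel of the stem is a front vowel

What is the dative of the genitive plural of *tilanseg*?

tilansegperusas

Since the last vowel of *tilanseg* is /e/ (a non-high vowel), it takes -per, giving *tilansegper*.
The final consonant of the plural form *tilansegper* is /r/, which is coronal, so the genitive suffix is -u, giving *tilansegperu*.
The genitive form *tilansegperu*: last vowel = /u/, a back vowel → -sas → *tilansegperusas*.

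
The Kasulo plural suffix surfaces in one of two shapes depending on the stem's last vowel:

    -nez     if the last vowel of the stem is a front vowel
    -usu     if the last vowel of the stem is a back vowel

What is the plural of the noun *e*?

The last vowel of *e* is /e/, which is a front vowel, so the suffix is -nez, giving *enez*.

enez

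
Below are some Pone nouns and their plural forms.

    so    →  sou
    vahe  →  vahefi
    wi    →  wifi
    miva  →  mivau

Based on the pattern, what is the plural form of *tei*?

teifi

The alternation tracks the last vowel of the stem — -fi when the last vowel of the stem is a front vowel (*vahe*, *wi*); -u when the last vowel of the stem is a back vowel (*so*, *miva*).
*tei* — last vowel /i/ (a front vowel) → -fi → *teifi*.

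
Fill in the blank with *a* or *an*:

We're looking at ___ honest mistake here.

an

The indefinite article is chosen by the initial *sound* of the following word, not its spelling.
*honest* begins with the sound /ɒ/ (silent h) — a vowel sound.
So the article is *an*: We're looking at an honest mistake here.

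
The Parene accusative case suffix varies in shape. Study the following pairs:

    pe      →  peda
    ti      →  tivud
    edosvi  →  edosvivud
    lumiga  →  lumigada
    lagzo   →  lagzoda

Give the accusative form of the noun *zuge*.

zugeda

The suffix is conditioned by the last vowel: -vud when the last vowel of the stem is a high vowel (*ti*, *edosvi*); -da when the last vowel of the stem is a non-high vowel (*pe*, *lumiga*, *lagzo*).
*zuge*: last vowel = /e/, a non-high vowel → -da → *zugeda*.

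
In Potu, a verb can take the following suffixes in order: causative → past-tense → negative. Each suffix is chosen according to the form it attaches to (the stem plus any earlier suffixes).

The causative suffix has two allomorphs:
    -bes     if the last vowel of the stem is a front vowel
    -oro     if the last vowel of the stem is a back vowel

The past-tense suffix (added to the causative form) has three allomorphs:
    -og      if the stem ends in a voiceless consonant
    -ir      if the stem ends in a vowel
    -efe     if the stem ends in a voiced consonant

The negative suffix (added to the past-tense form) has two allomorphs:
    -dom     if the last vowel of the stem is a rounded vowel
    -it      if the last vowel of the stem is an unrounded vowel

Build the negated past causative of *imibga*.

The last vowel of *imibga* is /a/, which is a back vowel, so the causative suffix is -oro, giving *imibgaoro*.
The causative form *imibgaoro*: final sound = /o/, a vowel → -ir → *imibgaoroir*.
The last vowel of the past-tense form *imibgaoroir* is /i/, which is an unrounded vowel, so the negative suffix is -it, giving *imibgaoroirit*.

imibgaoroirit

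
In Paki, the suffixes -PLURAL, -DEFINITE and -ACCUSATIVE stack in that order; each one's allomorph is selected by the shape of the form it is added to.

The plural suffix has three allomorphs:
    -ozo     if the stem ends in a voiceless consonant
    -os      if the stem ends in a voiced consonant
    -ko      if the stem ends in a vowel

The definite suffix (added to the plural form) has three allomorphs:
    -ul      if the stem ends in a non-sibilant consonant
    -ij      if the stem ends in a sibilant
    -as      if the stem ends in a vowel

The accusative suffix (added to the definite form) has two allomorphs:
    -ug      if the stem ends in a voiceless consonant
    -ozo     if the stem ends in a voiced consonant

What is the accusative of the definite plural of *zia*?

ziakoasug

*zia* — final sound /a/ (a vowel) → -ko → *ziako*.
The plural form *ziako*: final sound = /o/, a vowel → -as → *ziakoas*.
The definite form *ziakoas* — final consonant /s/ (voiceless) → -ug → *ziakoasug*.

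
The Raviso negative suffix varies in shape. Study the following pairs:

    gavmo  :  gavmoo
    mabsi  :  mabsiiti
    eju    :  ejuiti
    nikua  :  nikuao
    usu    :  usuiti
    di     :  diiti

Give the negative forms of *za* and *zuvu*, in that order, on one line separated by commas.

zao, zuvuiti

The pattern is height harmony: -iti when the last vowel of the stem is a high vowel (*mabsi*, *eju*, *usu*, *di*); -o when the last vowel of the stem is a non-high vowel (*gavmo*, *nikua*).
*za*: last vowel = /a/, a non-high vowel → -o → *zao*.
*zuvu* — last vowel /u/ (a high vowel) → -iti → *zuvuiti*.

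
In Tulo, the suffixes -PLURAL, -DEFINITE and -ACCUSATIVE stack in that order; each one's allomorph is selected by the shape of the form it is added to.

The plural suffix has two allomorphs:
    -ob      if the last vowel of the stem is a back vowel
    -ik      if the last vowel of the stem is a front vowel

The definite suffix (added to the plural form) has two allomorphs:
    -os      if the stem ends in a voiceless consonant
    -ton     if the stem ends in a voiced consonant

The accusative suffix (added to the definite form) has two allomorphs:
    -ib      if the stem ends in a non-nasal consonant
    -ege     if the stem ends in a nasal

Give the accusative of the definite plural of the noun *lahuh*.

Since the last vowel of *lahuh* is /u/ (a back vowel), it takes -ob, giving *lahuhob*.
The final consonant of the plural form *lahuhob* is /b/, which is voiced, so the definite suffix is -ton, giving *lahuhobton*.
The definite form *lahuhobton* — final consonant /n/ (a nasal) → -ege → *lahuhobtonege*.

lahuhobtonege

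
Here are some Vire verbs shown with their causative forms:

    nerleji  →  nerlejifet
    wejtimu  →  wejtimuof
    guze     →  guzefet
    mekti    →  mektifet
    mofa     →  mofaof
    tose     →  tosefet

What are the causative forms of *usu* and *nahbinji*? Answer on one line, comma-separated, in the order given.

usuof, nahbinjifet

The alternation tracks the last vowel of the stem — -fet when the last vowel of the stem is a front vowel (*nerleji*, *guze*, *mekti*, *tose*); -of when the last vowel of the stem is a back vowel (*wejtimu*, *mofa*).
*usu* — last vowel /u/ (a back vowel) → -of → *usuof*.
Since the last vowel of *nahbinji* is /i/ (a front vowel), it takes -fet, giving *nahbinjifet*.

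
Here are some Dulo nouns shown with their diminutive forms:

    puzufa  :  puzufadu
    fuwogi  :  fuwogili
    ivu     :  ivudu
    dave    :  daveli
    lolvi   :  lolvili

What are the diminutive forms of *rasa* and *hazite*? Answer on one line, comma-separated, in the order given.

rasadu, haziteli

The alternation tracks the last vowel of the stem — -li when the last vowel of the stem is a front vowel (*fuwogi*, *dave*, *lolvi*); -du when the last vowel of the stem is a back vowel (*puzufa*, *ivu*).
The last vowel of *rasa* is /a/, which is a back vowel, so the suffix is -du, giving *rasadu*.
Since the last vowel of *hazite* is /e/ (a front vowel), it takes -li, giving *haziteli*.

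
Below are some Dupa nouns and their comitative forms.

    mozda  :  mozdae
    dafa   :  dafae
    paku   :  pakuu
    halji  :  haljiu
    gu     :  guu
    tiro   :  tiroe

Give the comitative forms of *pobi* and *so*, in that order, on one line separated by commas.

pobiu, soe

The alternation tracks the last vowel of the stem — -u when the last vowel of the stem is a high vowel (*paku*, *halji*, *gu*); -e when the last vowel of the stem is a non-high vowel (*mozda*, *dafa*, *tiro*).
*pobi* — last vowel /i/ (a high vowel) → -u → *pobiu*.
Since the last vowel of *so* is /o/ (a non-high vowel), it takes -e, giving *soe*.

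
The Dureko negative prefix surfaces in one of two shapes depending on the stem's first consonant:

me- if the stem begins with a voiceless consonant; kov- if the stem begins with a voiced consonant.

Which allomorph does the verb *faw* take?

The first consonant of *faw* is /f/, which is voiceless, so the prefix is me-.

me-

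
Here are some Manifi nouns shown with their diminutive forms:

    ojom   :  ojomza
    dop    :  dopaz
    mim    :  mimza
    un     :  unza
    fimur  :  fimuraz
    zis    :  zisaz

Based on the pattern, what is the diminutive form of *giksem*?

giksemza

Looking at the final consonant of each stem: -za when the stem ends in a nasal (*ojom*, *mim*, *un*); -az when the stem ends in a non-nasal consonant (*dop*, *fimur*, *zis*).
The final consonant of *giksem* is /m/, which is a nasal, so the suffix is -za, giving *giksemza*.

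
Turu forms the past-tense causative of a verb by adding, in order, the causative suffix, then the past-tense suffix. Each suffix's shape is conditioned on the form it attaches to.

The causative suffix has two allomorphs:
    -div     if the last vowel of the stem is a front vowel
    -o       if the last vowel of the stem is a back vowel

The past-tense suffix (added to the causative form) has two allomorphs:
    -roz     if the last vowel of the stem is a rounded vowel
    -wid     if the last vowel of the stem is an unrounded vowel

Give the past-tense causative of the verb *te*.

tedivwid

Since the last vowel of *te* is /e/ (a front vowel), it takes -div, giving *tediv*.
The causative form *tediv* — last vowel /i/ (an unrounded vowel) → -wid → *tedivwid*.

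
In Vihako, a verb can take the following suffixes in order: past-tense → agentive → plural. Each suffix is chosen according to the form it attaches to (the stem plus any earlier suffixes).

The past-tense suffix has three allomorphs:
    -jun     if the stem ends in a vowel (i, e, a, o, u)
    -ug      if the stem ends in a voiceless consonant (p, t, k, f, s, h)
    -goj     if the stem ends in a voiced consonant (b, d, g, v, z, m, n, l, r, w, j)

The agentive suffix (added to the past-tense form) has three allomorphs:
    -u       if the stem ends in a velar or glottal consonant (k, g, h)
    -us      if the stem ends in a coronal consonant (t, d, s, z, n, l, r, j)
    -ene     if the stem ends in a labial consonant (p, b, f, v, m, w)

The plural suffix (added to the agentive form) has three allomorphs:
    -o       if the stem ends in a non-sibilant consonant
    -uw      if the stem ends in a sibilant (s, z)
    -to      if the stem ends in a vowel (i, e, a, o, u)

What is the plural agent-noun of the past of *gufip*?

gufipuguto

The final sound of *gufip* is /p/, which is a voiceless consonant, so the past-tense suffix is -ug, giving *gufipug*.
The past-tense form *gufipug*: final consonant = /g/, velar/glottal → -u → *gufipugu*.
The agentive form *gufipugu* — final sound /u/ (a vowel) → -to → *gufipuguto*.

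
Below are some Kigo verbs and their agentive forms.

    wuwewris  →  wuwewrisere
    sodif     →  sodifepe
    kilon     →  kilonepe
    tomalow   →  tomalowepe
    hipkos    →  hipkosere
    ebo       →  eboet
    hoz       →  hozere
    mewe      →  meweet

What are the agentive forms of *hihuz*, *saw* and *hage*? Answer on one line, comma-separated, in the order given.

hihuzere, sawepe, hageet

The suffix is conditioned by the final sound: -ere when the stem ends in a sibilant (*wuwewris*, *hipkos*, *hoz*); -epe when the stem ends in a non-sibilant consonant (*sodif*, *kilon*, *tomalow*); -et when the stem ends in a vowel (*ebo*, *mewe*).
Since the final sound of *hihuz* is /z/ (a sibilant), it takes -ere, giving *hihuzere*.
*saw*: final sound = /w/, a non-sibilant consonant → -epe → *sawepe*.
*hage*: final sound = /e/, a vowel → -et → *hageet*.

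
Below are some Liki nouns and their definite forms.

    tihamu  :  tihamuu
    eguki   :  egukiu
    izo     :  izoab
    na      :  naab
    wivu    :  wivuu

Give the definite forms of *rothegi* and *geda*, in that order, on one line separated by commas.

Looking at the last vowel of each stem: -u when the last vowel of the stem is a high vowel (*tihamu*, *eguki*, *wivu*); -ab when the last vowel of the stem is a non-high vowel (*izo*, *na*).
*rothegi*: last vowel = /i/, a high vowel → -u → *rothegiu*.
*geda*: last vowel = /a/, a non-high vowel → -ab → *gedaab*.

rothegiu, gedaab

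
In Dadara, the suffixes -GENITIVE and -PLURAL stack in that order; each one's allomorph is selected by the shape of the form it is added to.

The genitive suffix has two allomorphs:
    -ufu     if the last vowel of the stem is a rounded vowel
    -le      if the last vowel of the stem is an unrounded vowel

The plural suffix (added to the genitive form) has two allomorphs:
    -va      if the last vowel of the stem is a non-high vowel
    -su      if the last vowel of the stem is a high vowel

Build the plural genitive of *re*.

releva

*re* — last vowel /e/ (an unrounded vowel) → -le → *rele*.
The last vowel of the genitive form *rele* is /e/, which is a non-high vowel, so the plural suffix is -va, giving *releva*.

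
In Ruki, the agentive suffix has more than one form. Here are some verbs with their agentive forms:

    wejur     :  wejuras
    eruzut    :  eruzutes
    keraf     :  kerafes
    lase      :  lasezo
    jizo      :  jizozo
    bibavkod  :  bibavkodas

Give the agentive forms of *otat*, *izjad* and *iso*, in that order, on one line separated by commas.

Looking at the final sound of each stem: -es when the stem ends in a voiceless consonant (*eruzut*, *keraf*); -as when the stem ends in a voiced consonant (*wejur*, *bibavkod*); -zo when the stem ends in a vowel (*lase*, *jizo*).
The final sound of *otat* is /t/, which is a voiceless consonant, so the suffix is -es, giving *otates*.
*izjad*: final sound = /d/, a voiced consonant → -as → *izjadas*.
*iso* — final sound /o/ (a vowel) → -zo → *isozo*.

otates, izjadas, isozo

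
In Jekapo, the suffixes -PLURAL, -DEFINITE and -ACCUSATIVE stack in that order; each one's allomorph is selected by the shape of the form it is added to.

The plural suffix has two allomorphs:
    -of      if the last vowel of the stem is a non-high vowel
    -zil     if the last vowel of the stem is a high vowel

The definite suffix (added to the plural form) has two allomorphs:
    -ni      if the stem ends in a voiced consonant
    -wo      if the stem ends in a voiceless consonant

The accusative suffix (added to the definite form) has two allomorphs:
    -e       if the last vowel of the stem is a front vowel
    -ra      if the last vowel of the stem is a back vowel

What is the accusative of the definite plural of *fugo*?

fugoofwora

*fugo*: last vowel = /o/, a non-high vowel → -of → *fugoof*.
The final consonant of the plural form *fugoof* is /f/, which is voiceless, so the definite suffix is -wo, giving *fugoofwo*.
The definite form *fugoofwo*: last vowel = /o/, a back vowel → -ra → *fugoofwora*.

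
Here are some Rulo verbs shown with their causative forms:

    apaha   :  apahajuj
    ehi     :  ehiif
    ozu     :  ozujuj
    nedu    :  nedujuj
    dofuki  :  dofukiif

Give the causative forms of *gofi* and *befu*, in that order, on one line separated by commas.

The suffix is conditioned by the last vowel: -if when the last vowel of the stem is a front vowel (*ehi*, *dofuki*); -juj when the last vowel of the stem is a back vowel (*apaha*, *ozu*, *nedu*).
*gofi*: last vowel = /i/, a front vowel → -if → *gofiif*.
Since the last vowel of *befu* is /u/ (a back vowel), it takes -juj, giving *befujuj*.

gofiif, befujuj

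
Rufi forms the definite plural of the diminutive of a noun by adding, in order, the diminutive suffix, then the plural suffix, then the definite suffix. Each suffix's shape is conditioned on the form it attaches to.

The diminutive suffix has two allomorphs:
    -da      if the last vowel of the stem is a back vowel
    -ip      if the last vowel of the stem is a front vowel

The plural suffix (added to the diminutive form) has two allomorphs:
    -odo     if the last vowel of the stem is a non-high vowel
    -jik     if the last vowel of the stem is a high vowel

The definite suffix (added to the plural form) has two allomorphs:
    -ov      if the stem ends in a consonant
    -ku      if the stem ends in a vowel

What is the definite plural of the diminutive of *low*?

*low* — last vowel /o/ (a back vowel) → -da → *lowda*.
The diminutive form *lowda*: last vowel = /a/, a non-high vowel → -odo → *lowdaodo*.
The plural form *lowdaodo* — final sound /o/ (a vowel) → -ku → *lowdaodoku*.

lowdaodoku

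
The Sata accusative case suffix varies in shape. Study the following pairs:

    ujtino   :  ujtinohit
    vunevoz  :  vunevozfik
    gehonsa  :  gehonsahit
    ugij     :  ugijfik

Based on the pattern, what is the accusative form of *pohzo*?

Looking at the final sound of each stem: -fik when the stem ends in a consonant (*vunevoz*, *ugij*); -hit when the stem ends in a vowel (*ujtino*, *gehonsa*).
Since the final sound of *pohzo* is /o/ (a vowel), it takes -hit, giving *pohzohit*.

pohzohit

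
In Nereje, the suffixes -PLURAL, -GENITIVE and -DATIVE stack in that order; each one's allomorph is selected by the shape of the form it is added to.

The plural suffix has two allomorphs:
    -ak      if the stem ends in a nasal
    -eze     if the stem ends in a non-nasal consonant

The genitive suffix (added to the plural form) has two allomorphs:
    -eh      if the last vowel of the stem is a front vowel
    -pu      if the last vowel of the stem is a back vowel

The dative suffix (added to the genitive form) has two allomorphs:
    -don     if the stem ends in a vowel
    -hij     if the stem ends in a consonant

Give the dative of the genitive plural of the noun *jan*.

janakpudon

*jan* — final consonant /n/ (a nasal) → -ak → *janak*.
The last vowel of the plural form *janak* is /a/, which is a back vowel, so the genitive suffix is -pu, giving *janakpu*.
The final sound of the genitive form *janakpu* is /u/, which is a vowel, so the dative suffix is -don, giving *janakpudon*.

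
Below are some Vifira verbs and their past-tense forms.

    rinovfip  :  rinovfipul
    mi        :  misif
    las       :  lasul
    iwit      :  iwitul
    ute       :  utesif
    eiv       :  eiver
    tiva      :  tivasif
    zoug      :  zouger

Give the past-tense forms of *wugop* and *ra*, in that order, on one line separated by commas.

The suffix is conditioned by the final sound: -ul when the stem ends in a voiceless consonant (*rinovfip*, *las*, *iwit*); -er when the stem ends in a voiced consonant (*eiv*, *zoug*); -sif when the stem ends in a vowel (*mi*, *ute*, *tiva*).
*wugop* — final sound /p/ (a voiceless consonant) → -ul → *wugopul*.
*ra*: final sound = /a/, a vowel → -sif → *rasif*.

wugopul, rasif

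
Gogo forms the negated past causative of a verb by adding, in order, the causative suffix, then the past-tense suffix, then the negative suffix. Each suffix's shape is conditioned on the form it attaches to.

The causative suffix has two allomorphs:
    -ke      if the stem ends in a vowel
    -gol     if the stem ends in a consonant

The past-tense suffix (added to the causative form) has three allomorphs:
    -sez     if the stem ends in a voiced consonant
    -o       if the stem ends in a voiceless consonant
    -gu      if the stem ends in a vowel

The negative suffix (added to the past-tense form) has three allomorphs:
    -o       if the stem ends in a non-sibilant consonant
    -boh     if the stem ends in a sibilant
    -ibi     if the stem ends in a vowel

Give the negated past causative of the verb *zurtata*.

zurtatakeguibi

The final sound of *zurtata* is /a/, which is a vowel, so the causative suffix is -ke, giving *zurtatake*.
The causative form *zurtatake* — final sound /e/ (a vowel) → -gu → *zurtatakegu*.
Since the final sound of the past-tense form *zurtatakegu* is /u/ (a vowel), it takes -ibi, giving *zurtatakeguibi*.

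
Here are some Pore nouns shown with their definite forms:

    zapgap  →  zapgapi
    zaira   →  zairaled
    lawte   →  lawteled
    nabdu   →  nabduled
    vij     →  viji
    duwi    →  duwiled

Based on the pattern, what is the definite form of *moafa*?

moafaled

The pattern is consonant vs. vowel: -i when the stem ends in a consonant (*zapgap*, *vij*); -led when the stem ends in a vowel (*zaira*, *lawte*, *nabdu*, *duwi*).
Since the final sound of *moafa* is /a/ (a vowel), it takes -led, giving *moafaled*.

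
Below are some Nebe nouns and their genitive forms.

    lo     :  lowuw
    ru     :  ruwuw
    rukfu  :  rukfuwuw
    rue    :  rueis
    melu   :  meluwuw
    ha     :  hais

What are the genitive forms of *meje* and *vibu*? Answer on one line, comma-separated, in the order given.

mejeis, vibuwuw

The alternation tracks the last vowel of the stem — -wuw when the last vowel of the stem is a rounded vowel (*lo*, *ru*, *rukfu*, *melu*); -is when the last vowel of the stem is an unrounded vowel (*rue*, *ha*).
*meje*: last vowel = /e/, an unrounded vowel → -is → *mejeis*.
Since the last vowel of *vibu* is /u/ (a rounded vowel), it takes -wuw, giving *vibuwuw*.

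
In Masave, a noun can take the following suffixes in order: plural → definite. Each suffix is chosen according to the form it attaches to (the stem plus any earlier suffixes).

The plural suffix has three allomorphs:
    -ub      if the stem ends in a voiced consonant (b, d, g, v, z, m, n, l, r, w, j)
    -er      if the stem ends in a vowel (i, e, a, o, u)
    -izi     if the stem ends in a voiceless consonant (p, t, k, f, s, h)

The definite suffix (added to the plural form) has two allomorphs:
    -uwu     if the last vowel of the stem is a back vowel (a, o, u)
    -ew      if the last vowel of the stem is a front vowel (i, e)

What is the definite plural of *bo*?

boerew

The final sound of *bo* is /o/, which is a vowel, so the plural suffix is -er, giving *boer*.
Since the last vowel of the plural form *boer* is /e/ (a front vowel), it takes -ew, giving *boerew*.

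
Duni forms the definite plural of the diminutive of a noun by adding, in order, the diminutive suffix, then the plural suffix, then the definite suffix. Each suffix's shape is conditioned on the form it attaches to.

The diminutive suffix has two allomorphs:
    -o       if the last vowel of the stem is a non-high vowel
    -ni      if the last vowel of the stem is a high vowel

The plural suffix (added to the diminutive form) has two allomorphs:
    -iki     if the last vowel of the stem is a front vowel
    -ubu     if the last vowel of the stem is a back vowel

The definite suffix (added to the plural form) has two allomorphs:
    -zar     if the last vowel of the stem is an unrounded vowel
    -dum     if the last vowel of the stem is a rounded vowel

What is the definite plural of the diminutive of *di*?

diniikizar

*di* — last vowel /i/ (a high vowel) → -ni → *dini*.
The diminutive form *dini* — last vowel /i/ (a front vowel) → -iki → *diniiki*.
The plural form *diniiki* — last vowel /i/ (an unrounded vowel) → -zar → *diniikizar*.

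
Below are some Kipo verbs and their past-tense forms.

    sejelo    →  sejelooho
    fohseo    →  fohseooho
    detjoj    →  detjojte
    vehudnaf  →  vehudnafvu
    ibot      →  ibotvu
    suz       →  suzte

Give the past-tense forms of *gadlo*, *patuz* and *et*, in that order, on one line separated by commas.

gadlooho, patuzte, etvu

Looking at the final sound of each stem: -vu when the stem ends in a voiceless consonant (*vehudnaf*, *ibot*); -te when the stem ends in a voiced consonant (*detjoj*, *suz*); -oho when the stem ends in a vowel (*sejelo*, *fohseo*).
The final sound of *gadlo* is /o/, which is a vowel, so the suffix is -oho, giving *gadlooho*.
The final sound of *patuz* is /z/, which is a voiced consonant, so the suffix is -te, giving *patuzte*.
*et* — final sound /t/ (a voiceless consonant) → -vu → *etvu*.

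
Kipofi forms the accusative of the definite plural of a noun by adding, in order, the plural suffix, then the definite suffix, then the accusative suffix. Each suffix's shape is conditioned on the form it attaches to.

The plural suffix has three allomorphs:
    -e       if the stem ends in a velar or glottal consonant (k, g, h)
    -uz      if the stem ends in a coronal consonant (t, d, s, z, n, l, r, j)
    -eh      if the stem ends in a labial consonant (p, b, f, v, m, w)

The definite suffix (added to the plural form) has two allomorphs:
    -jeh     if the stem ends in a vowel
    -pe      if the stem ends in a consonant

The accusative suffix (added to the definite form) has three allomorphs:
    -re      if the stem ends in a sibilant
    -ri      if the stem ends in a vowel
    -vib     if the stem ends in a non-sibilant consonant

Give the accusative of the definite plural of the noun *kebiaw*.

kebiawehperi

*kebiaw*: final consonant = /w/, labial → -eh → *kebiaweh*.
The final sound of the plural form *kebiaweh* is /h/, which is a consonant, so the definite suffix is -pe, giving *kebiawehpe*.
The final sound of the definite form *kebiawehpe* is /e/, which is a vowel, so the accusative suffix is -ri, giving *kebiawehperi*.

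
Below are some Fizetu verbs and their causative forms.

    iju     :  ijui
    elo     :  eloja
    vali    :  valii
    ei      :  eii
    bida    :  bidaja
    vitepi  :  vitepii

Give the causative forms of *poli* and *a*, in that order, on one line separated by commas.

The suffix is conditioned by the last vowel: -i when the last vowel of the stem is a high vowel (*iju*, *vali*, *ei*, *vitepi*); -ja when the last vowel of the stem is a non-high vowel (*elo*, *bida*).
The last vowel of *poli* is /i/, which is a high vowel, so the suffix is -i, giving *polii*.
The last vowel of *a* is /a/, which is a non-high vowel, so the suffix is -ja, giving *aja*.

polii, aja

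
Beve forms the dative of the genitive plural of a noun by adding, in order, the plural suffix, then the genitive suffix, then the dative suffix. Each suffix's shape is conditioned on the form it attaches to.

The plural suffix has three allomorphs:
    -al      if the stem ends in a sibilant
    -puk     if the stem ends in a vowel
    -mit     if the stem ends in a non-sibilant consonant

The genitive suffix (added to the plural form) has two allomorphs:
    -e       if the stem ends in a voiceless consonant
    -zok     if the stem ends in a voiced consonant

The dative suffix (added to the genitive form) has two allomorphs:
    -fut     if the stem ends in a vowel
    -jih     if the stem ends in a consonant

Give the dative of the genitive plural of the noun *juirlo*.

juirlopukefut

*juirlo*: final sound = /o/, a vowel → -puk → *juirlopuk*.
Since the final consonant of the plural form *juirlopuk* is /k/ (voiceless), it takes -e, giving *juirlopuke*.
The final sound of the genitive form *juirlopuke* is /e/, which is a vowel, so the dative suffix is -fut, giving *juirlopukefut*.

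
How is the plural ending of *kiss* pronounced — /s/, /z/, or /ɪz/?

The stem *kiss* ends in a sibilant (/s, z, ʃ, ʒ, tʃ, dʒ/).
The plural suffix surfaces as /ɪz/ after sibilants, /s/ after other voiceless consonants, and /z/ after other voiced sounds.
So the plural -s on *kiss* is pronounced /ɪz/.

/ɪz/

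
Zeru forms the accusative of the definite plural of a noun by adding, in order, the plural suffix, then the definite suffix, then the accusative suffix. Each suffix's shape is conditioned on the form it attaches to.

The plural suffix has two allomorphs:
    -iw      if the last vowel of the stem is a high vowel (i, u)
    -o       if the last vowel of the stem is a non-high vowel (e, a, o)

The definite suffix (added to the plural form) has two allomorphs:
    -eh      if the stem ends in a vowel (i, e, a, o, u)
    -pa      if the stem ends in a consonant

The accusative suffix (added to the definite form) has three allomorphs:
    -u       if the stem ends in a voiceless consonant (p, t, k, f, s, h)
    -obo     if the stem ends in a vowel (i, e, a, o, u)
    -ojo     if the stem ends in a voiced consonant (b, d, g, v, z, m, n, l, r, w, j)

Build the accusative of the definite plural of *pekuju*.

pekujuiwpaobo

*pekuju* — last vowel /u/ (a high vowel) → -iw → *pekujuiw*.
Since the final sound of the plural form *pekujuiw* is /w/ (a consonant), it takes -pa, giving *pekujuiwpa*.
The final sound of the definite form *pekujuiwpa* is /a/, which is a vowel, so the accusative suffix is -obo, giving *pekujuiwpaobo*.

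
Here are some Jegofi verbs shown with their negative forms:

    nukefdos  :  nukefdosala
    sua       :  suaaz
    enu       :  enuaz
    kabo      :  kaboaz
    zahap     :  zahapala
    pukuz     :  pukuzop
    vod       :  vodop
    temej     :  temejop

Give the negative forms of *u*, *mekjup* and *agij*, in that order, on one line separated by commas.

uaz, mekjupala, agijop

The pattern is voicing of the final sound: -ala when the stem ends in a voiceless consonant (*nukefdos*, *zahap*); -op when the stem ends in a voiced consonant (*pukuz*, *vod*, *temej*); -az when the stem ends in a vowel (*sua*, *enu*, *kabo*).
*u*: final sound = /u/, a vowel → -az → *uaz*.
The final sound of *mekjup* is /p/, which is a voiceless consonant, so the suffix is -ala, giving *mekjupala*.
*agij* — final sound /j/ (a voiced consonant) → -op → *agijop*.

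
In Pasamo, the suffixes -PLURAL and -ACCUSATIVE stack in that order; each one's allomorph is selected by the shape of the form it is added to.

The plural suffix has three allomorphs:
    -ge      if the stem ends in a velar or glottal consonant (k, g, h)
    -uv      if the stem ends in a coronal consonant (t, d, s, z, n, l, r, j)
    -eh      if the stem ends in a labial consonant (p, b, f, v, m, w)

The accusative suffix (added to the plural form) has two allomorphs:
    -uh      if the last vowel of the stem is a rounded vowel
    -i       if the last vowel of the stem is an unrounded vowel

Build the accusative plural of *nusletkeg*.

nusletkeggei

*nusletkeg*: final consonant = /g/, velar/glottal → -ge → *nusletkegge*.
The last vowel of the plural form *nusletkegge* is /e/, which is an unrounded vowel, so the accusative suffix is -i, giving *nusletkeggei*.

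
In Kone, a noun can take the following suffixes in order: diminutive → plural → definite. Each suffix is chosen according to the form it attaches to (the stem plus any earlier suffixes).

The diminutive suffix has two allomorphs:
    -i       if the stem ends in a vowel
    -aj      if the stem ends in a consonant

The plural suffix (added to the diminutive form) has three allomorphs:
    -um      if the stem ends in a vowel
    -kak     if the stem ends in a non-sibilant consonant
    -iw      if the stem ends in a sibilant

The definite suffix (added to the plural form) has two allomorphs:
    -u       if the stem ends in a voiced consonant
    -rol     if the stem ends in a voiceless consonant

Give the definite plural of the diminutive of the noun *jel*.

jelajkakrol

The final sound of *jel* is /l/, which is a consonant, so the diminutive suffix is -aj, giving *jelaj*.
Since the final sound of the diminutive form *jelaj* is /j/ (a non-sibilant consonant), it takes -kak, giving *jelajkak*.
The plural form *jelajkak* — final consonant /k/ (voiceless) → -rol → *jelajkakrol*.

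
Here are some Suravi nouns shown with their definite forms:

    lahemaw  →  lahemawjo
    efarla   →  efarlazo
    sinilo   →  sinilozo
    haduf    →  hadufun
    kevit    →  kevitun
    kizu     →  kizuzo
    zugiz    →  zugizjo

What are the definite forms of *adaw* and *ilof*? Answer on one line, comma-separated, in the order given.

adawjo, ilofun

Looking at the final sound of each stem: -un when the stem ends in a voiceless consonant (*haduf*, *kevit*); -jo when the stem ends in a voiced consonant (*lahemaw*, *zugiz*); -zo when the stem ends in a vowel (*efarla*, *sinilo*, *kizu*).
*adaw*: final sound = /w/, a voiced consonant → -jo → *adawjo*.
Since the final sound of *ilof* is /f/ (a voiceless consonant), it takes -un, giving *ilofun*.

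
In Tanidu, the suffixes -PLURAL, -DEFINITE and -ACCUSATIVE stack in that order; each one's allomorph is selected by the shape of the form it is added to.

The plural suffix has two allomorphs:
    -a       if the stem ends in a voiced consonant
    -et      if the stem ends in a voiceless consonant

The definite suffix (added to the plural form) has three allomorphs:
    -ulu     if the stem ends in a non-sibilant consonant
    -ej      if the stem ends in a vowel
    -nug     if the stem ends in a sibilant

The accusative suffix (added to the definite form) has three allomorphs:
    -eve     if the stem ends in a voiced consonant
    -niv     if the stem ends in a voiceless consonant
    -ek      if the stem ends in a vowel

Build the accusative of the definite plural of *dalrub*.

dalrubaejeve

*dalrub*: final consonant = /b/, voiced → -a → *dalruba*.
The final sound of the plural form *dalruba* is /a/, which is a vowel, so the definite suffix is -ej, giving *dalrubaej*.
The final sound of the definite form *dalrubaej* is /j/, which is a voiced consonant, so the accusative suffix is -eve, giving *dalrubaejeve*.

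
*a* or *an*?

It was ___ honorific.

an

The indefinite article is chosen by the initial *sound* of the following word, not its spelling.
*honorific* begins with the sound /ɒ/ (silent h) — a vowel sound.
So the article is *an*: It was an honorific.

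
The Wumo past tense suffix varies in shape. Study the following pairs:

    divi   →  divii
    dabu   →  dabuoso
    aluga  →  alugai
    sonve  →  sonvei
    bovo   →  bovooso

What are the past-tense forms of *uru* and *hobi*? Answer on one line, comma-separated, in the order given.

uruoso, hobii

The pattern is rounding harmony: -oso when the last vowel of the stem is a rounded vowel (*dabu*, *bovo*); -i when the last vowel of the stem is an unrounded vowel (*divi*, *aluga*, *sonve*).
*uru* — last vowel /u/ (a rounded vowel) → -oso → *uruoso*.
The last vowel of *hobi* is /i/, which is an unrounded vowel, so the suffix is -i, giving *hobii*.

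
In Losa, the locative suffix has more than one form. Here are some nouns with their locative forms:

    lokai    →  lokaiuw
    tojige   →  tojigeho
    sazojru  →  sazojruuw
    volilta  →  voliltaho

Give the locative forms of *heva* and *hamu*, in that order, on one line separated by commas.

hevaho, hamuuw

Looking at the last vowel of each stem: -uw when the last vowel of the stem is a high vowel (*lokai*, *sazojru*); -ho when the last vowel of the stem is a non-high vowel (*tojige*, *volilta*).
*heva*: last vowel = /a/, a non-high vowel → -ho → *hevaho*.
Since the last vowel of *hamu* is /u/ (a high vowel), it takes -uw, giving *hamuuw*.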